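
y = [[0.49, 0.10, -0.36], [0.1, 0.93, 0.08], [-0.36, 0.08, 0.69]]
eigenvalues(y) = [0.19, 0.96, 0.95]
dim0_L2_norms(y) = [0.62, 0.94, 0.78]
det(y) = 0.18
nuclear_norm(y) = 2.11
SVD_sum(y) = [[0.29, -0.13, -0.42],  [-0.13, 0.06, 0.19],  [-0.42, 0.19, 0.61]] + [[0.08,  0.26,  -0.03],[0.26,  0.87,  -0.09],[-0.03,  -0.09,  0.01]] + [[0.12, -0.03, 0.09], [-0.03, 0.01, -0.02], [0.09, -0.02, 0.07]]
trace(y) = 2.11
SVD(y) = [[-0.55,0.28,-0.78],[0.25,0.95,0.17],[0.8,-0.10,-0.60]] @ diag([0.9644368981970168, 0.9514661553481741, 0.19409694645480896]) @ [[-0.55, 0.25, 0.8],[0.28, 0.95, -0.1],[-0.78, 0.17, -0.60]]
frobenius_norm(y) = 1.37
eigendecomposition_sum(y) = [[0.12,-0.03,0.09],[-0.03,0.01,-0.02],[0.09,-0.02,0.07]] + [[0.29,-0.13,-0.42], [-0.13,0.06,0.19], [-0.42,0.19,0.61]] + [[0.08,0.26,-0.03],[0.26,0.87,-0.09],[-0.03,-0.09,0.01]]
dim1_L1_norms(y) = [0.95, 1.11, 1.13]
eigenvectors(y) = [[0.78, -0.55, 0.28], [-0.17, 0.25, 0.95], [0.6, 0.80, -0.10]]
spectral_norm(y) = 0.96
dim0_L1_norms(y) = [0.95, 1.11, 1.13]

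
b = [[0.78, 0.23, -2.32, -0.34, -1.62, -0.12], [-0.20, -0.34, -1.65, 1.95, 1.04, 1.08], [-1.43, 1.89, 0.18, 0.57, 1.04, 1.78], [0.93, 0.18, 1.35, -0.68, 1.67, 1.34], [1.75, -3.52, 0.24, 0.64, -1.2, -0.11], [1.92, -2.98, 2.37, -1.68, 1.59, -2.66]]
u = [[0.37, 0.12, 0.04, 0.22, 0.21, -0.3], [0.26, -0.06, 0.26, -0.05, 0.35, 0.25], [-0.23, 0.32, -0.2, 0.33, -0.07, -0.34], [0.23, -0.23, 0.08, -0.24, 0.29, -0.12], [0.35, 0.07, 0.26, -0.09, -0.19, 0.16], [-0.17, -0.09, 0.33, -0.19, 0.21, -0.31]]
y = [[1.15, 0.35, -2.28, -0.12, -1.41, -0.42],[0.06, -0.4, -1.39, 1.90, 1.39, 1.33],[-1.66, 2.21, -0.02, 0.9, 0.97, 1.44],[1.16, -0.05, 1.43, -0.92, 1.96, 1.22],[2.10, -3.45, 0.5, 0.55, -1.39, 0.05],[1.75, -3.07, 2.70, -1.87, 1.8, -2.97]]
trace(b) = -3.92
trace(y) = -4.55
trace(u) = -0.63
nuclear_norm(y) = 19.48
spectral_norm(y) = 7.24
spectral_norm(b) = 6.81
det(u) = 0.00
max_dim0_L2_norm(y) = 5.15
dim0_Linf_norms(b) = [1.92, 3.52, 2.37, 1.95, 1.67, 2.66]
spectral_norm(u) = 0.94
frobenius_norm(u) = 1.39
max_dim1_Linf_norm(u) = 0.37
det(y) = 106.57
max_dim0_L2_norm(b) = 5.0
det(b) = -59.41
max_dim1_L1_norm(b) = 13.2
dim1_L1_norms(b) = [5.41, 6.26, 6.89, 6.15, 7.46, 13.2]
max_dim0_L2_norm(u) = 0.68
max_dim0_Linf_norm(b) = 3.52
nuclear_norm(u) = 2.95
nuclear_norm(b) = 18.32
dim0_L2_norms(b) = [3.21, 5.0, 3.95, 2.82, 3.4, 3.64]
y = u + b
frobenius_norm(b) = 9.15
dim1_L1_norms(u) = [1.26, 1.23, 1.49, 1.19, 1.12, 1.3]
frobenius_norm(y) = 9.66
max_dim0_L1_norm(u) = 1.61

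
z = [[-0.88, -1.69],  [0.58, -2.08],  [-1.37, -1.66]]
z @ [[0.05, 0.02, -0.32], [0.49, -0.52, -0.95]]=[[-0.87, 0.86, 1.89], [-0.99, 1.09, 1.79], [-0.88, 0.84, 2.02]]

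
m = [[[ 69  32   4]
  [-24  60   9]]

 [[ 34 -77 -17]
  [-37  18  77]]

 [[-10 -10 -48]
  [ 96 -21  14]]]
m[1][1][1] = 18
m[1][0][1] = -77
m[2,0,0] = -10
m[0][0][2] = 4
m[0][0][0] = 69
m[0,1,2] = 9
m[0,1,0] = -24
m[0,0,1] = 32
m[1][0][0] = 34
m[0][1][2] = 9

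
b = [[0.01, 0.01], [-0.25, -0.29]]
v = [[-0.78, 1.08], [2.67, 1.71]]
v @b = [[-0.28, -0.32], [-0.4, -0.47]]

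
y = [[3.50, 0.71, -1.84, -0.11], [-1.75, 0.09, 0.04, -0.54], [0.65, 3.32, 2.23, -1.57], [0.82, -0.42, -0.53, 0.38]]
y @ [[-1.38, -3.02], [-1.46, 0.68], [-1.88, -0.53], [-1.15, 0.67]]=[[-2.28, -9.19], [2.83, 4.96], [-8.13, -1.94], [0.04, -2.23]]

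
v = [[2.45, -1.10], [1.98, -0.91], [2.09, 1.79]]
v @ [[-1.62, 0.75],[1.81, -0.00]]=[[-5.96, 1.84], [-4.85, 1.48], [-0.15, 1.57]]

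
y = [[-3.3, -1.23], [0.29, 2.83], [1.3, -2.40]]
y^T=[[-3.3, 0.29, 1.3], [-1.23, 2.83, -2.4]]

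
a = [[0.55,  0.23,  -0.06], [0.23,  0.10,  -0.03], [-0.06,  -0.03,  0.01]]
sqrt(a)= [[(0.69+0j), (0.27-0j), -0.06-0.01j],[0.27-0.00j, 0.16+0.02j, (-0.07+0.02j)],[-0.06-0.01j, -0.07+0.02j, 0.05+0.02j]]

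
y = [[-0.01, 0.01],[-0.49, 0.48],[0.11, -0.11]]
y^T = [[-0.01, -0.49, 0.11], [0.01, 0.48, -0.11]]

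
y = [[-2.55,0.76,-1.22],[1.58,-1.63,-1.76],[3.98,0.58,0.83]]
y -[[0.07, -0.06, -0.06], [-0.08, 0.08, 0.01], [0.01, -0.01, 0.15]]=[[-2.62, 0.82, -1.16], [1.66, -1.71, -1.77], [3.97, 0.59, 0.68]]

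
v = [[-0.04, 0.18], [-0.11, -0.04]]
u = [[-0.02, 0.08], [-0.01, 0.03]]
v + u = [[-0.06, 0.26], [-0.12, -0.01]]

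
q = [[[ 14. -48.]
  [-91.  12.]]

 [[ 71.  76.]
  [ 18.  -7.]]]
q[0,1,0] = -91.0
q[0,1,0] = -91.0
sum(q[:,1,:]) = -68.0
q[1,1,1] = -7.0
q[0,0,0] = 14.0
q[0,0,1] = -48.0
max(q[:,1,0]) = 18.0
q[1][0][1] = 76.0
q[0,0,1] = -48.0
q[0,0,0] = 14.0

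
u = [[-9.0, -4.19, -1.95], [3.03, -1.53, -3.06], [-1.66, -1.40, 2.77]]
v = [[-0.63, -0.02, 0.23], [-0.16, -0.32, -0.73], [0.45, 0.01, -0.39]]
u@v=[[5.46, 1.50, 1.75], [-3.04, 0.40, 3.01], [2.52, 0.51, -0.44]]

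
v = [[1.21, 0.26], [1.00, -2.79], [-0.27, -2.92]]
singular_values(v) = [4.07, 1.53]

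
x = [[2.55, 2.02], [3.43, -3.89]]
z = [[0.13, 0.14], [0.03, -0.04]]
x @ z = [[0.39, 0.28], [0.33, 0.64]]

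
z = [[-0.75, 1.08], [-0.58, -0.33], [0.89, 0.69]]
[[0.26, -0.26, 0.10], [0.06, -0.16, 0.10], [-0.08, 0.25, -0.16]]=z @ [[-0.18, 0.3, -0.16], [0.12, -0.03, -0.02]]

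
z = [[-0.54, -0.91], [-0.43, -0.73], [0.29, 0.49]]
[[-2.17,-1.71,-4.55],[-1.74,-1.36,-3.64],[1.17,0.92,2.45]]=z @ [[-0.20,4.20,3.4],[2.5,-0.61,2.98]]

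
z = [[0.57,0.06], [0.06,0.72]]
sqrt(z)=[[0.75, 0.04], [0.04, 0.85]]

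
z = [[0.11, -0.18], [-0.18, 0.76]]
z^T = [[0.11, -0.18],[-0.18, 0.76]]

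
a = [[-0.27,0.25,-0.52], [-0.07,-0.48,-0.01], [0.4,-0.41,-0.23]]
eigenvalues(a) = [(-0.23+0.48j), (-0.23-0.48j), (-0.52+0j)]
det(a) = -0.15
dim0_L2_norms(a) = [0.49, 0.68, 0.57]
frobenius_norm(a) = 1.01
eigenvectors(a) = [[0.75+0.00j, 0.75-0.00j, 0.37+0.00j], [(-0.03+0.09j), -0.03-0.09j, (0.75+0j)], [-0.08-0.65j, -0.08+0.65j, (0.54+0j)]]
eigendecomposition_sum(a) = [[(-0.13+0.23j), (0.24-0.02j), (-0.24-0.13j)], [(-0.02-0.03j), -0.01+0.03j, (0.03-0.02j)], [0.21+0.09j, -0.04-0.21j, (-0.09+0.23j)]] + [[-0.13-0.23j, 0.24+0.02j, -0.24+0.13j],  [-0.02+0.03j, -0.01-0.03j, (0.03+0.02j)],  [(0.21-0.09j), -0.04+0.21j, -0.09-0.23j]] + [[-0.01+0.00j, (-0.23-0j), (-0.03-0j)],[(-0.03+0j), -0.46-0.00j, (-0.06-0j)],[(-0.02+0j), (-0.33-0j), (-0.05-0j)]]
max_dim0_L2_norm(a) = 0.68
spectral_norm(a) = 0.77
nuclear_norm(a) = 1.67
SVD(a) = [[0.58, 0.80, -0.12], [-0.48, 0.22, -0.85], [-0.66, 0.55, 0.51]] @ diag([0.7659695857312571, 0.5629391515254633, 0.3443691412053035]) @ [[-0.5, 0.84, -0.19], [-0.02, -0.23, -0.97], [0.86, 0.49, -0.13]]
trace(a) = -0.98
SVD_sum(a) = [[-0.23, 0.38, -0.09], [0.19, -0.31, 0.07], [0.25, -0.42, 0.1]] + [[-0.01, -0.11, -0.44], [-0.0, -0.03, -0.12], [-0.01, -0.07, -0.30]] + [[-0.04,-0.02,0.01], [-0.25,-0.14,0.04], [0.15,0.09,-0.02]]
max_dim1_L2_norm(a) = 0.64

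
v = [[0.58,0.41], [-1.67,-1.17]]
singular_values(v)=[2.16, 0.0]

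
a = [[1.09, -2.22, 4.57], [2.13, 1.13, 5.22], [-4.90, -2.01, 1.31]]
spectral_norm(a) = 7.34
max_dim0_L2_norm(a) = 7.06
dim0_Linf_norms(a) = [4.9, 2.22, 5.22]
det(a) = 81.77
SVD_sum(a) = [[1.66, -0.33, 4.5], [1.92, -0.38, 5.19], [-0.11, 0.02, -0.31]] + [[-1.16, -0.65, 0.38],[0.74, 0.41, -0.24],[-4.55, -2.53, 1.50]] + [[0.59, -1.24, -0.31], [-0.52, 1.11, 0.28], [-0.23, 0.50, 0.12]]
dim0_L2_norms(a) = [5.45, 3.2, 7.06]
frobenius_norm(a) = 9.48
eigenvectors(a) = [[0.16-0.53j,(0.16+0.53j),(-0.4+0j)], [(-0.22-0.54j),-0.22+0.54j,(0.86+0j)], [0.59+0.00j,0.59-0.00j,(0.33+0j)]]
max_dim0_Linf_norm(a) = 5.22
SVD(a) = [[-0.65, -0.24, 0.72], [-0.75, 0.15, -0.64], [0.04, -0.96, -0.29]] @ diag([7.344381575481685, 5.65851365288122, 1.9675066744186576]) @ [[-0.35, 0.07, -0.94],  [0.84, 0.47, -0.28],  [0.42, -0.88, -0.22]]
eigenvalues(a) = [(0.71+6.18j), (0.71-6.18j), (2.11+0j)]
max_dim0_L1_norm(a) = 11.1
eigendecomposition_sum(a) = [[(0.25+2.23j), -0.82+0.95j, (2.47+0.27j)], [1.69+1.67j, (-0.04+1.33j), (2.22-1.43j)], [(-2.21+0.96j), -1.24-0.55j, (0.5+2.63j)]] + [[(0.25-2.23j), (-0.82-0.95j), (2.47-0.27j)], [(1.69-1.67j), (-0.04-1.33j), (2.22+1.43j)], [(-2.21-0.96j), (-1.24+0.55j), 0.50-2.63j]] + [[0.59-0.00j, -0.58-0.00j, (-0.37+0j)], [-1.25+0.00j, 1.22+0.00j, 0.79-0.00j], [-0.48+0.00j, 0.46+0.00j, 0.30-0.00j]]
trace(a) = 3.53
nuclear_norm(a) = 14.97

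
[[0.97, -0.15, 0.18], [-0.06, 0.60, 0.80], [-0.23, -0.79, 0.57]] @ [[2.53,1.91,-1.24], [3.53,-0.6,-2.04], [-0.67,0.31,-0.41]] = [[1.8,2.00,-0.97], [1.43,-0.23,-1.48], [-3.75,0.21,1.66]]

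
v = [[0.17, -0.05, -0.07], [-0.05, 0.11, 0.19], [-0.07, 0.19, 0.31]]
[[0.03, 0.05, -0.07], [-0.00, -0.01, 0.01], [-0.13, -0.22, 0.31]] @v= [[0.01, -0.01, -0.01], [-0.0, 0.0, 0.00], [-0.03, 0.04, 0.06]]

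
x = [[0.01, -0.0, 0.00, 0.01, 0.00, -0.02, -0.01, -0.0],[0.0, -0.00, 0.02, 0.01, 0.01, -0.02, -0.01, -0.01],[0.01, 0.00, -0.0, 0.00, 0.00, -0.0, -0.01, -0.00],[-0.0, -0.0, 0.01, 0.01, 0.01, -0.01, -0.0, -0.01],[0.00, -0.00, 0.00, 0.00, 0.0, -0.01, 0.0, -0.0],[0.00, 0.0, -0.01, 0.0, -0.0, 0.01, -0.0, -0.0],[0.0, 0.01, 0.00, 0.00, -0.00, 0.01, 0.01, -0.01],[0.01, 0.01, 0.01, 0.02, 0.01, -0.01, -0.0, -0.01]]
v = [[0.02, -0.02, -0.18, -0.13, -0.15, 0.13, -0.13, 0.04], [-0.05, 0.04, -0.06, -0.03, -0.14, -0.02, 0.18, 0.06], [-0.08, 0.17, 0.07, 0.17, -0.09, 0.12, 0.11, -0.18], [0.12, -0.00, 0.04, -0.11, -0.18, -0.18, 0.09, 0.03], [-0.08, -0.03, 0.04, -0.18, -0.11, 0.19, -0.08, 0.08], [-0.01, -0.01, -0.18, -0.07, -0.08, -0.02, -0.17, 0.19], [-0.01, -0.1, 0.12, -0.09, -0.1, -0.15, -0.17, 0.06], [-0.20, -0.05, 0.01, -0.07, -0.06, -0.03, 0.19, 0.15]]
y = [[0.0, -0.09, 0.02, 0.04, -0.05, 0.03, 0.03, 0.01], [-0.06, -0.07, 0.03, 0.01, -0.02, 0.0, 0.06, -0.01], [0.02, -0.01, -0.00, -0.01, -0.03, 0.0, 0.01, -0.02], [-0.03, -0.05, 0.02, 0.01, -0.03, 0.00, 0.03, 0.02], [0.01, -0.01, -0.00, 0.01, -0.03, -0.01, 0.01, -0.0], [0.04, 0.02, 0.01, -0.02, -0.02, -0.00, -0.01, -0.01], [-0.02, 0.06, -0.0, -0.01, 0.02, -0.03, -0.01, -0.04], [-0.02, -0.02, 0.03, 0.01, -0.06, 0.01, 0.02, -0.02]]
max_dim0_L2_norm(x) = 0.04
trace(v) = -0.13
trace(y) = -0.12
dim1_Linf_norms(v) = [0.18, 0.18, 0.18, 0.18, 0.19, 0.19, 0.17, 0.2]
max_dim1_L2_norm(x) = 0.03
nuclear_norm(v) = 2.18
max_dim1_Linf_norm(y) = 0.09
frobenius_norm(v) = 0.91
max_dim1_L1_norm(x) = 0.08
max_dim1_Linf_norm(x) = 0.02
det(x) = 0.00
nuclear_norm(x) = 0.13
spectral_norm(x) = 0.05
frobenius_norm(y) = 0.23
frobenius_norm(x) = 0.07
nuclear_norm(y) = 0.46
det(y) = -0.00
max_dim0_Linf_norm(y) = 0.09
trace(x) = 0.03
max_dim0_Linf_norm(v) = 0.2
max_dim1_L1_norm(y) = 0.27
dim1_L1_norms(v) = [0.8, 0.58, 0.99, 0.75, 0.79, 0.73, 0.8, 0.76]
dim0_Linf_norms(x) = [0.01, 0.01, 0.02, 0.02, 0.01, 0.02, 0.01, 0.01]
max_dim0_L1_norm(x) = 0.09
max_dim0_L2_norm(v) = 0.41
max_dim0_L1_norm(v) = 1.12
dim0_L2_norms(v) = [0.27, 0.21, 0.3, 0.33, 0.34, 0.35, 0.41, 0.33]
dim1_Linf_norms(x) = [0.02, 0.02, 0.01, 0.01, 0.01, 0.01, 0.01, 0.02]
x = y @ v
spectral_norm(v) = 0.55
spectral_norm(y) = 0.19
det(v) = 0.00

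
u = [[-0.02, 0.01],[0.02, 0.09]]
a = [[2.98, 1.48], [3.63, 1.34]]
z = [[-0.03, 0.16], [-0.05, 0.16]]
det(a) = -1.38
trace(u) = 0.07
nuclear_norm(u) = 0.11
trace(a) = 4.32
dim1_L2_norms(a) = [3.33, 3.87]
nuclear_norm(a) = 5.37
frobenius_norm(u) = 0.09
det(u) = -0.00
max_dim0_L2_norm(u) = 0.09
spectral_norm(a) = 5.10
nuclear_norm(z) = 0.25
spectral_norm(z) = 0.23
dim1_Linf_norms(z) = [0.16, 0.16]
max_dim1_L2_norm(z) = 0.17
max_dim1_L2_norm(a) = 3.87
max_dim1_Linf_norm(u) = 0.09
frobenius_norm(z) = 0.23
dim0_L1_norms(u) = [0.04, 0.1]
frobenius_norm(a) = 5.10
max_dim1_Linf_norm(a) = 3.63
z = a @ u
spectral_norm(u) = 0.09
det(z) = 0.00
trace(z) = 0.13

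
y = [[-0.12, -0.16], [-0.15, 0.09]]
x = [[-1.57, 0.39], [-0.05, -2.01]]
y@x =[[0.20, 0.27],[0.23, -0.24]]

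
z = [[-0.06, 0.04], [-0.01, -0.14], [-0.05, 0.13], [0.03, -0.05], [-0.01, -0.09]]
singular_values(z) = [0.22, 0.08]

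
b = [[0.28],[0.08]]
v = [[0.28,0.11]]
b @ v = [[0.08, 0.03], [0.02, 0.01]]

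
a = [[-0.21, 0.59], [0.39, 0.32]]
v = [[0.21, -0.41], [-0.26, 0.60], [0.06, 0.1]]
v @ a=[[-0.20, -0.01],[0.29, 0.04],[0.03, 0.07]]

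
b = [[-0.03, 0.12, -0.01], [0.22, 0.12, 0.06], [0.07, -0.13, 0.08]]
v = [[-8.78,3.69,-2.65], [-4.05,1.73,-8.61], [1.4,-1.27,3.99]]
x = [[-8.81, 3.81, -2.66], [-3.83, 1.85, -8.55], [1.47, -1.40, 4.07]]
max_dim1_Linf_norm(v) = 8.78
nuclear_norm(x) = 19.74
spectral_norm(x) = 13.25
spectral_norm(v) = 13.26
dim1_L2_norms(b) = [0.12, 0.26, 0.17]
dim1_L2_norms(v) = [9.89, 9.67, 4.42]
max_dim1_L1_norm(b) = 0.4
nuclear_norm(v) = 19.69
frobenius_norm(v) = 14.52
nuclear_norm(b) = 0.50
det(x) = 43.60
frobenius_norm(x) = 14.53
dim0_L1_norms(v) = [14.23, 6.69, 15.25]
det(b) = -0.00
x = v + b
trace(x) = -2.89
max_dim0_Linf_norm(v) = 8.78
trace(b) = 0.17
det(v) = 43.34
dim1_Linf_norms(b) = [0.12, 0.22, 0.13]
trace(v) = -3.06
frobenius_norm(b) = 0.33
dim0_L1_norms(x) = [14.11, 7.06, 15.28]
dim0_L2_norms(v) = [9.77, 4.27, 9.85]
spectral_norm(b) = 0.26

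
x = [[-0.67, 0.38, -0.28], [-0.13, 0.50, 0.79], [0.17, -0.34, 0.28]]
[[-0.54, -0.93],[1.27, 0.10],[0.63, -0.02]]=x @ [[-0.23, 1.98], [-0.45, 0.93], [1.86, -0.14]]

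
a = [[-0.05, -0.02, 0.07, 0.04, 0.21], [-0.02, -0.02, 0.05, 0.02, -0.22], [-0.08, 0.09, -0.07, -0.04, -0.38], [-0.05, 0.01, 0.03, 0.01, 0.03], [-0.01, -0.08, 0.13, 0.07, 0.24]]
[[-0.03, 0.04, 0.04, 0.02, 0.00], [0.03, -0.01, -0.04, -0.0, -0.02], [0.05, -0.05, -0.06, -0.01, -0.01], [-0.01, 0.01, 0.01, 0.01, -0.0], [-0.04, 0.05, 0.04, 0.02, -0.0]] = a@ [[0.08, -0.07, 0.01, -0.02, -0.03],  [0.02, -0.11, 0.08, 0.06, 0.04],  [0.04, 0.12, 0.05, 0.05, -0.16],  [-0.08, -0.01, -0.04, 0.14, 0.07],  [-0.14, 0.11, 0.17, 0.03, 0.06]]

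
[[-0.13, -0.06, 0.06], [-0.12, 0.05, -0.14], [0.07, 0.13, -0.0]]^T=[[-0.13, -0.12, 0.07], [-0.06, 0.05, 0.13], [0.06, -0.14, -0.0]]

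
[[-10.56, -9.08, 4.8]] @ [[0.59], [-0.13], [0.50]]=[[-2.65]]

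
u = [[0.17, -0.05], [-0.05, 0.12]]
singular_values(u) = [0.2, 0.09]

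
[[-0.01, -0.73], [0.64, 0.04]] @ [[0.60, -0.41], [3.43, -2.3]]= [[-2.51,1.68],[0.52,-0.35]]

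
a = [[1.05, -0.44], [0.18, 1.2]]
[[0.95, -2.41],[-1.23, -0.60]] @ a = [[0.56, -3.31], [-1.40, -0.18]]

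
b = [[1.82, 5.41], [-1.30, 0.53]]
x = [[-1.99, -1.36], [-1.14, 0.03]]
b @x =[[-9.79, -2.31], [1.98, 1.78]]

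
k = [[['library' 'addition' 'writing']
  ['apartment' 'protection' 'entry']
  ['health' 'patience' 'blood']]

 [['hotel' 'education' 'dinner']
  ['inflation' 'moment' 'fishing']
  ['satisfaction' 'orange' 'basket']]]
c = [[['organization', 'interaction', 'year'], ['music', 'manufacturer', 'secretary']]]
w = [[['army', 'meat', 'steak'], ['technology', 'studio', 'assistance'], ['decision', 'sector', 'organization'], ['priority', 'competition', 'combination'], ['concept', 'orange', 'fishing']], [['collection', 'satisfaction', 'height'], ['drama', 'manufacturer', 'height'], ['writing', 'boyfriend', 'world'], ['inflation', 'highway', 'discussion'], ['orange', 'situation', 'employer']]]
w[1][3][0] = 'inflation'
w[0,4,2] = 'fishing'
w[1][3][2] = 'discussion'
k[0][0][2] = 'writing'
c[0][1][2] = 'secretary'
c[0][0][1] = 'interaction'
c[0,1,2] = 'secretary'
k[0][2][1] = 'patience'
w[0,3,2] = 'combination'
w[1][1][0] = 'drama'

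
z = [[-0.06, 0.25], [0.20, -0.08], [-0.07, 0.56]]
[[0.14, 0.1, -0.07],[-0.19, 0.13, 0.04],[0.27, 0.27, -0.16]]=z @[[-0.81, 0.89, 0.09], [0.38, 0.60, -0.27]]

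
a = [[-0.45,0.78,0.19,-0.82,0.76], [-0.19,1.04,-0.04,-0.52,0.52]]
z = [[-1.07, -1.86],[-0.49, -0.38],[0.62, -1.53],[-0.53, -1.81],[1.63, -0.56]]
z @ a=[[0.83, -2.77, -0.13, 1.84, -1.78], [0.29, -0.78, -0.08, 0.6, -0.57], [0.01, -1.11, 0.18, 0.29, -0.32], [0.58, -2.3, -0.03, 1.38, -1.34], [-0.63, 0.69, 0.33, -1.05, 0.95]]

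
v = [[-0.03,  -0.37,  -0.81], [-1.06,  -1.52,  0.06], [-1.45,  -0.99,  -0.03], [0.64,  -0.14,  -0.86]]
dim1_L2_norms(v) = [0.89, 1.85, 1.76, 1.08]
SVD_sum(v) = [[-0.18, -0.18, 0.01],[-1.31, -1.26, 0.05],[-1.25, -1.20, 0.05],[0.28, 0.27, -0.01]] + [[0.26, -0.3, -0.73], [0.05, -0.06, -0.14], [-0.02, 0.03, 0.06], [0.32, -0.36, -0.88]] + [[-0.11,0.11,-0.08],  [0.20,-0.20,0.15],  [-0.18,0.18,-0.14],  [0.04,-0.05,0.03]]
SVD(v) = [[-0.1,-0.63,0.37], [-0.71,-0.12,-0.67], [-0.68,0.05,0.62], [0.15,-0.76,-0.15]] @ diag([2.55255885717537, 1.3202578160515206, 0.4745129922461973]) @ [[0.72, 0.69, -0.03], [-0.31, 0.36, 0.88], [-0.62, 0.62, -0.48]]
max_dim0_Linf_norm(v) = 1.52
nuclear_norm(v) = 4.35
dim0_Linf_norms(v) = [1.45, 1.52, 0.86]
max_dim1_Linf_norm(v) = 1.52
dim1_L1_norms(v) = [1.21, 2.64, 2.47, 1.64]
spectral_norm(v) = 2.55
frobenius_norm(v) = 2.91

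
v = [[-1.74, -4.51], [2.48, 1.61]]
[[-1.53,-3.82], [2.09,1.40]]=v@[[0.83, 0.02],  [0.02, 0.84]]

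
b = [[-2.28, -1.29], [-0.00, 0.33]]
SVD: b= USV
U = [[1.00,0.06], [-0.06,1.0]]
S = [2.62, 0.29]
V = [[-0.87, -0.5], [-0.5, 0.87]]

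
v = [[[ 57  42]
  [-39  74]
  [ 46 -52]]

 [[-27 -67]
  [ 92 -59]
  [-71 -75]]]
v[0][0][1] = 42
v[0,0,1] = 42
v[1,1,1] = -59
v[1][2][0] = -71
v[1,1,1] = -59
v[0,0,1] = 42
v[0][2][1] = -52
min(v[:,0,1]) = -67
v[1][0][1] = -67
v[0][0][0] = 57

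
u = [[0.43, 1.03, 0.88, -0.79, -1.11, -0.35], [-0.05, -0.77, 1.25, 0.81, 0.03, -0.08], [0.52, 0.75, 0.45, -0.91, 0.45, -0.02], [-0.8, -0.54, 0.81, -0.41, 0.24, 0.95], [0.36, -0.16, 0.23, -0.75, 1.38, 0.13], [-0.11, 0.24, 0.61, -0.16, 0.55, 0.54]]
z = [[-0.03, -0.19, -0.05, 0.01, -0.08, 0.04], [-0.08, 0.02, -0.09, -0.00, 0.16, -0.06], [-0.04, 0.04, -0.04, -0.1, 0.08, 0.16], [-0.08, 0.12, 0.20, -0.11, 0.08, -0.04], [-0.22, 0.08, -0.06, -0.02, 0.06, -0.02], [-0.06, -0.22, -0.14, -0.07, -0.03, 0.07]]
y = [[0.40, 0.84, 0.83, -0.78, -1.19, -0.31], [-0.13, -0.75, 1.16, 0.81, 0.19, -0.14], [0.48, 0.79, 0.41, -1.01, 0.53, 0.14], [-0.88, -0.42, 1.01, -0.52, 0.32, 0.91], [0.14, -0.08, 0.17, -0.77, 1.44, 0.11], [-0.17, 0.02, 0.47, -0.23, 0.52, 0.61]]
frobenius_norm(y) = 3.94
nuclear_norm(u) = 8.08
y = u + z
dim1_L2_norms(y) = [1.92, 1.62, 1.53, 1.78, 1.65, 0.97]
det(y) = 0.16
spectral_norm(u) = 2.31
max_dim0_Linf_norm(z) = 0.22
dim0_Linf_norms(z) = [0.22, 0.22, 0.2, 0.11, 0.16, 0.16]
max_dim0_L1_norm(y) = 4.19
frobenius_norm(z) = 0.60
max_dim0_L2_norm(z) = 0.33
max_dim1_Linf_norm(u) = 1.38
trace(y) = 1.59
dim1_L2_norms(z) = [0.22, 0.21, 0.22, 0.28, 0.25, 0.29]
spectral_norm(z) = 0.41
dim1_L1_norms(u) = [4.59, 2.99, 3.1, 3.75, 3.01, 2.21]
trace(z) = -0.03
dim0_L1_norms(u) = [2.27, 3.49, 4.23, 3.83, 3.76, 2.07]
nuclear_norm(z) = 1.27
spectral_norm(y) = 2.40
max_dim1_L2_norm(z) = 0.29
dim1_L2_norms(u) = [2.0, 1.68, 1.44, 1.65, 1.64, 1.03]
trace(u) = 1.62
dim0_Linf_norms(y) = [0.88, 0.84, 1.16, 1.01, 1.44, 0.91]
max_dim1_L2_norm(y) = 1.92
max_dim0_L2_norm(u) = 1.92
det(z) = -0.00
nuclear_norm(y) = 8.03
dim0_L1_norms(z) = [0.51, 0.67, 0.58, 0.31, 0.49, 0.39]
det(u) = 0.01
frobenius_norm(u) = 3.92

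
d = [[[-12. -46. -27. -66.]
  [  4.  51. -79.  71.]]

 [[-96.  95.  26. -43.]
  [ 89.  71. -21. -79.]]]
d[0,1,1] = 51.0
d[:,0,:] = [[-12.0, -46.0, -27.0, -66.0], [-96.0, 95.0, 26.0, -43.0]]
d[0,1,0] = 4.0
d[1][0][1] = 95.0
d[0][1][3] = 71.0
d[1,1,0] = 89.0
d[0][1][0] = 4.0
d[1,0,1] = 95.0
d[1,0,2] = 26.0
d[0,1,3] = 71.0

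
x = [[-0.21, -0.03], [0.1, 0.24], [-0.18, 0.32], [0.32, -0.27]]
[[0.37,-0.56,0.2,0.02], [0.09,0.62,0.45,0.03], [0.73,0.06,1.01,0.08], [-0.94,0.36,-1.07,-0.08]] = x@[[-1.94, 2.46, -1.32, -0.10], [1.19, 1.57, 2.41, 0.18]]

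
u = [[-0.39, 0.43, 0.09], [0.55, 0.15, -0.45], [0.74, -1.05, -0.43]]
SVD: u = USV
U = [[-0.38, -0.10, 0.92], [0.26, -0.96, 0.00], [0.89, 0.24, 0.39]]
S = [1.52, 0.63, 0.11]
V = [[0.63, -0.7, -0.35], [-0.50, -0.70, 0.51], [-0.60, -0.14, -0.79]]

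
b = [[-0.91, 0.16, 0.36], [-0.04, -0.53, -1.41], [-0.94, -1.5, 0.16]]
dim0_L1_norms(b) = [1.89, 2.19, 1.93]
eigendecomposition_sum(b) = [[-0.03+0.00j,-0.07+0.00j,(0.08+0j)], [0.25+0.00j,0.53+0.00j,(-0.6+0j)], [-0.32+0.00j,(-0.67+0j),0.76+0.00j]] + [[-0.44+1.38j, (0.12+0.92j), (0.14+0.58j)], [-0.15-1.65j, (-0.53-0.92j), (-0.4-0.55j)], [(-0.31-0.88j), (-0.42-0.43j), (-0.3-0.24j)]] + [[(-0.44-1.38j), (0.12-0.92j), (0.14-0.58j)], [-0.15+1.65j, (-0.53+0.92j), -0.40+0.55j], [-0.31+0.88j, (-0.42+0.43j), (-0.3+0.24j)]]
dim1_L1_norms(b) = [1.43, 1.98, 2.6]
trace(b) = -1.28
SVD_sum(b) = [[-0.16, -0.25, -0.05], [-0.38, -0.57, -0.12], [-0.93, -1.41, -0.29]] + [[-0.29, 0.06, 0.65], [0.54, -0.11, -1.19], [-0.17, 0.03, 0.37]] + [[-0.45, 0.35, -0.24], [-0.2, 0.15, -0.10], [0.16, -0.12, 0.08]]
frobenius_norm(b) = 2.53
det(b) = 2.06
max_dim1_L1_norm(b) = 2.6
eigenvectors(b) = [[-0.08+0.00j, (-0.56-0.23j), (-0.56+0.23j)],[(0.62+0j), 0.69+0.00j, 0.69-0.00j],[(-0.78+0j), (0.38-0.1j), (0.38+0.1j)]]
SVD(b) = [[-0.16, 0.46, -0.87], [-0.37, -0.85, -0.38], [-0.91, 0.26, 0.31]] @ diag([1.8772798458925344, 1.5445228685008452, 0.7094853690412681]) @ [[0.54, 0.82, 0.17], [-0.41, 0.08, 0.91], [0.73, -0.56, 0.38]]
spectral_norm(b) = 1.88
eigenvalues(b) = [(1.25+0j), (-1.27+0.21j), (-1.27-0.21j)]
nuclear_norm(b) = 4.13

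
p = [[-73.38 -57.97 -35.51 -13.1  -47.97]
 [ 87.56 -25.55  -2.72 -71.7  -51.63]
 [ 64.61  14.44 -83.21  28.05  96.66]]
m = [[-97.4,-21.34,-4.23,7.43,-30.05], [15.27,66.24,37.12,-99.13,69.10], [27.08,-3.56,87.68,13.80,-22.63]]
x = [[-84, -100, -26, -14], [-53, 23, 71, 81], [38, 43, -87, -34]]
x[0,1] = -100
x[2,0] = 38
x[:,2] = [-26, 71, -87]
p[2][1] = 14.44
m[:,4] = [-30.05, 69.1, -22.63]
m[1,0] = 15.27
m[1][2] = 37.12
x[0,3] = -14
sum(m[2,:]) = 102.37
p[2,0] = 64.61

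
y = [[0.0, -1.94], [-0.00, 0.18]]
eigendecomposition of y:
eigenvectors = [[1.0, -1.00], [0.0, 0.09]]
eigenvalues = [0.0, 0.18]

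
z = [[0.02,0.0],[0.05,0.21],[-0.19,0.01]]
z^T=[[0.02, 0.05, -0.19], [0.00, 0.21, 0.01]]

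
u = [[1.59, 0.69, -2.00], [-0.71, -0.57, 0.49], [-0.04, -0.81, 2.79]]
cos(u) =[[-0.03,-0.53,1.72], [0.35,1.08,-0.47], [-0.03,0.51,-1.1]]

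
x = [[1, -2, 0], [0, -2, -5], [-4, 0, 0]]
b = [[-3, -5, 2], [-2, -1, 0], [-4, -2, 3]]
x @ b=[[1, -3, 2], [24, 12, -15], [12, 20, -8]]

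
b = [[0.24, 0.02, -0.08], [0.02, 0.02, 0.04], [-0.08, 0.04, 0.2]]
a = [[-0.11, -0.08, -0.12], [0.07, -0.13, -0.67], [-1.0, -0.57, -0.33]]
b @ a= [[0.06, 0.02, -0.02], [-0.04, -0.03, -0.03], [-0.19, -0.11, -0.08]]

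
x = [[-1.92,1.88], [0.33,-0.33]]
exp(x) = [[0.23, 0.75], [0.13, 0.87]]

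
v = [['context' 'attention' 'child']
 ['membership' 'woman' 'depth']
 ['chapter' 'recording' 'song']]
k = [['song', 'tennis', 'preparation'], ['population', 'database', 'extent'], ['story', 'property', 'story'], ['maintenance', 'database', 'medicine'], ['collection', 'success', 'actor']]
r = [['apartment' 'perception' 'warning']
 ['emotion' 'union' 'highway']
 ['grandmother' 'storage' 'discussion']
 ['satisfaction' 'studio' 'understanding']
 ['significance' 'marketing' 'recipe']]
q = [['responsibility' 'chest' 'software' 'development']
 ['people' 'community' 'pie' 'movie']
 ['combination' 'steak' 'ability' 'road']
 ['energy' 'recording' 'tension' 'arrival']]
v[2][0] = 'chapter'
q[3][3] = 'arrival'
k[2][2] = 'story'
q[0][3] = 'development'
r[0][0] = 'apartment'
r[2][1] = 'storage'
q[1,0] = 'people'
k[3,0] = 'maintenance'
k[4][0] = 'collection'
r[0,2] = 'warning'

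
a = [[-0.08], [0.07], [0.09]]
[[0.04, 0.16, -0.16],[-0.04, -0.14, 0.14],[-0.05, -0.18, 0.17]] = a @ [[-0.55, -1.99, 1.94]]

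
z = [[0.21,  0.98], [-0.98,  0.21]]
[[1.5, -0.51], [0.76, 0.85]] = z @[[-0.43,-0.94],[1.62,-0.32]]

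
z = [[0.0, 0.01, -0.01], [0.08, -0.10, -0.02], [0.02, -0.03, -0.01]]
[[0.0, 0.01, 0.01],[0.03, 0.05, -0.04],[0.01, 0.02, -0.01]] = z@ [[0.06, 0.1, 0.18], [-0.14, -0.21, 0.54], [-0.53, -1.03, -0.08]]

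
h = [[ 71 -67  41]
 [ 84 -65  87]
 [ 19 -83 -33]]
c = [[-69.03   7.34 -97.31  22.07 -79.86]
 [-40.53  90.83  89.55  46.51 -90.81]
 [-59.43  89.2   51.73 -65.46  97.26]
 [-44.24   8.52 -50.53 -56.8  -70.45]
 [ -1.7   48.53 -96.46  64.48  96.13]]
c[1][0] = -40.53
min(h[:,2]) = -33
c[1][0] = -40.53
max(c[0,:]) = 22.07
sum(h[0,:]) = 45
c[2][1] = 89.2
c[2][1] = 89.2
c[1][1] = 90.83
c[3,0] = -44.24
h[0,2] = 41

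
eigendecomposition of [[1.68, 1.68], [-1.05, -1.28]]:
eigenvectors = [[0.9, -0.62], [-0.44, 0.79]]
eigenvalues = [0.85, -0.45]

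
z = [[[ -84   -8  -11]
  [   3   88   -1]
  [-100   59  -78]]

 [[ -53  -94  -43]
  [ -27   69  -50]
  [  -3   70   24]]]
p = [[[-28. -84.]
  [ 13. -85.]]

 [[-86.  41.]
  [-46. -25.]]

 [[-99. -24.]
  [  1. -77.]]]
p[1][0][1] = 41.0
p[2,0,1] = -24.0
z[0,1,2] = -1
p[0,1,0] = 13.0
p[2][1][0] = 1.0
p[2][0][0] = -99.0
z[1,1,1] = 69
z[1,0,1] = -94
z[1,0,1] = -94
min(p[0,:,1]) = -85.0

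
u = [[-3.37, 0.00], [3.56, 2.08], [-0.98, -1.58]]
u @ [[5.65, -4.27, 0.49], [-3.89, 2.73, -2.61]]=[[-19.04, 14.39, -1.65], [12.02, -9.52, -3.68], [0.61, -0.13, 3.64]]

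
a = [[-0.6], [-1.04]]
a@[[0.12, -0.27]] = [[-0.07, 0.16], [-0.12, 0.28]]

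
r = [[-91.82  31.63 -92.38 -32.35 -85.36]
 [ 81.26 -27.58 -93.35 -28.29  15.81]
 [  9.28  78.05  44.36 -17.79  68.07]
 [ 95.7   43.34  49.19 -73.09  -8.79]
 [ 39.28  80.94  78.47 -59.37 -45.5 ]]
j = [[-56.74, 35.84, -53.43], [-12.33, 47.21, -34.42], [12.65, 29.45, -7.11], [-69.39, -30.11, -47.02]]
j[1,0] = -12.33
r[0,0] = -91.82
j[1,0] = -12.33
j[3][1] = -30.11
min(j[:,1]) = -30.11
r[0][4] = -85.36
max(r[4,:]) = 80.94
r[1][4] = 15.81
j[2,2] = -7.11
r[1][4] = 15.81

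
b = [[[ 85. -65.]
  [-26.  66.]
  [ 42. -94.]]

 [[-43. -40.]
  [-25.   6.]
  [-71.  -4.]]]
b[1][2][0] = -71.0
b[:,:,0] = [[85.0, -26.0, 42.0], [-43.0, -25.0, -71.0]]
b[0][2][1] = -94.0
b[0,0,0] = 85.0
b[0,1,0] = -26.0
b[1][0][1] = -40.0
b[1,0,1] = -40.0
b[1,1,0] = -25.0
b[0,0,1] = -65.0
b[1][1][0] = -25.0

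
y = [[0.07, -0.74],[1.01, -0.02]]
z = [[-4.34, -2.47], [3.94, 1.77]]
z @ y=[[-2.80, 3.26], [2.06, -2.95]]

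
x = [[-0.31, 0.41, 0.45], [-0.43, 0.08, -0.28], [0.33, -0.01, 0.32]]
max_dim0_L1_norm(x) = 1.07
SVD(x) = [[-0.65, 0.75, -0.12], [-0.62, -0.43, 0.66], [0.45, 0.5, 0.74]] @ diag([0.6921771570800032, 0.684602444992009, 0.0032055463820988635]) @ [[0.89,  -0.46,  0.03], [0.17,  0.39,  0.90], [-0.43,  -0.8,  0.43]]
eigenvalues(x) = [0.33, -0.22, -0.02]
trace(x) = 0.09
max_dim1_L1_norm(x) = 1.17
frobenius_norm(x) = 0.97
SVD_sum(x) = [[-0.40, 0.21, -0.02],[-0.38, 0.2, -0.01],[0.27, -0.14, 0.01]] + [[0.09, 0.2, 0.47],[-0.05, -0.12, -0.27],[0.06, 0.13, 0.31]] + [[0.00, 0.0, -0.00],[-0.00, -0.00, 0.00],[-0.00, -0.00, 0.0]]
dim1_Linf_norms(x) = [0.45, 0.43, 0.33]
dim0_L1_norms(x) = [1.07, 0.5, 1.05]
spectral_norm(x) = 0.69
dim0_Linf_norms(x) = [0.43, 0.41, 0.45]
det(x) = 0.00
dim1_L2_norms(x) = [0.68, 0.52, 0.46]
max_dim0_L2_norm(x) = 0.62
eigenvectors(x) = [[-0.01,  -0.68,  0.46], [-0.74,  -0.60,  0.78], [0.67,  0.41,  -0.42]]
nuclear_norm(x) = 1.38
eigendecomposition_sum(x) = [[-0.00, -0.00, -0.01], [-0.17, -0.25, -0.64], [0.15, 0.22, 0.58]] + [[-0.32, 0.46, 0.51], [-0.28, 0.4, 0.45], [0.19, -0.27, -0.30]] + [[0.01,-0.05,-0.05], [0.02,-0.08,-0.09], [-0.01,0.04,0.05]]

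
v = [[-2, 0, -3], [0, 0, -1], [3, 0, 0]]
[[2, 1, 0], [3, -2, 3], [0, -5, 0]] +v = [[0, 1, -3], [3, -2, 2], [3, -5, 0]]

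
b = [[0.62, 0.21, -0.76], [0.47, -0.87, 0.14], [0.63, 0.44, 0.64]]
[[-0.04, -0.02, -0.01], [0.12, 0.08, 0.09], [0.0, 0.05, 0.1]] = b@[[0.03, 0.06, 0.10], [-0.11, -0.05, -0.04], [0.05, 0.06, 0.08]]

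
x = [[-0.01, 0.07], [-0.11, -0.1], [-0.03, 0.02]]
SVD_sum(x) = [[0.03, 0.03], [-0.10, -0.11], [-0.00, -0.0]] + [[-0.04, 0.04], [-0.01, 0.01], [-0.03, 0.02]]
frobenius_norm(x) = 0.17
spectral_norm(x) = 0.15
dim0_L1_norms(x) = [0.15, 0.19]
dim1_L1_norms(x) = [0.08, 0.21, 0.05]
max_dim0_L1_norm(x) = 0.19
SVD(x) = [[0.29, 0.81], [-0.96, 0.23], [-0.03, 0.54]] @ diag([0.1547971960000976, 0.06661702568043228]) @ [[0.67,0.75], [-0.75,0.67]]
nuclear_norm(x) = 0.22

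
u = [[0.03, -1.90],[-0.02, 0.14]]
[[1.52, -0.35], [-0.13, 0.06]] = u @ [[1.22, -2.13], [-0.78, 0.15]]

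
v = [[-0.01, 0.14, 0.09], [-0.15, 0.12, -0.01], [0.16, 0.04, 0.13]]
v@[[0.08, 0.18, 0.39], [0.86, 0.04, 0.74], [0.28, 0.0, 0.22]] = [[0.14, 0.0, 0.12], [0.09, -0.02, 0.03], [0.08, 0.03, 0.12]]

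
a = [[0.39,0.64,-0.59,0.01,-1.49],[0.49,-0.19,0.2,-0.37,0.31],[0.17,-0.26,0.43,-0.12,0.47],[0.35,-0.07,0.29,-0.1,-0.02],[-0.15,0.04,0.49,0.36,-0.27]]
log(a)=[[(0.64+0.48j), (-0.56-0.07j), (1.68-1.11j), -2.07-1.08j, -0.99+2.22j], [1.21-1.79j, -4.77+3.68j, (5.06-4.65j), 1.14+0.97j, -3.04-0.09j], [(-0.31-0.49j), (-0.27+0.63j), (-1.22-0.31j), (1.09+0.6j), -0.41-0.93j], [1.34-0.47j, (-0.74+0.93j), (3.83-1.14j), (-2.98+0.29j), (-0.85-0.11j)], [(1.03+0.05j), (-2.22+0.8j), 3.69-2.17j, (-0.42-0.82j), (-1.39+2.14j)]]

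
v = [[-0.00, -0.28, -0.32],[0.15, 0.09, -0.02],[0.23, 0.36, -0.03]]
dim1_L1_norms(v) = [0.6, 0.26, 0.62]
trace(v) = 0.06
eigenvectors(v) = [[(-0.75+0j), (-0.75-0j), (0.64+0j)], [(-0.01+0.33j), (-0.01-0.33j), (-0.49+0j)], [0.18+0.55j, 0.18-0.55j, (0.59+0j)]]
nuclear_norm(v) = 0.92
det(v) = -0.01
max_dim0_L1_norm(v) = 0.73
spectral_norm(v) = 0.54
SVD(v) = [[-0.65, -0.75, 0.11], [0.24, -0.34, -0.91], [0.72, -0.57, 0.4]] @ diag([0.5368810810718097, 0.321185304581427, 0.06163363455209266]) @ [[0.37, 0.86, 0.34], [-0.56, -0.08, 0.82], [-0.74, 0.5, -0.46]]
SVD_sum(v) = [[-0.13,-0.3,-0.12],  [0.05,0.11,0.04],  [0.14,0.33,0.13]] + [[0.14,0.02,-0.20], [0.06,0.01,-0.09], [0.1,0.01,-0.15]] + [[-0.0, 0.00, -0.00], [0.04, -0.03, 0.03], [-0.02, 0.01, -0.01]]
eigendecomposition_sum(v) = [[0.00+0.16j, -0.17+0.16j, -0.14-0.05j],  [0.07+0.00j, 0.07+0.08j, -0.02+0.06j],  [0.12-0.04j, 0.15+0.09j, 0.12j]] + [[-0.16j, (-0.17-0.16j), (-0.14+0.05j)],[0.07-0.00j, 0.07-0.08j, (-0.02-0.06j)],[(0.12+0.04j), (0.15-0.09j), 0.00-0.12j]] + [[(-0.01-0j), (0.05-0j), (-0.03+0j)], [(0.01+0j), -0.04+0.00j, 0.03-0.00j], [(-0.01-0j), (0.05-0j), -0.03+0.00j]]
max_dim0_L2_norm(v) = 0.46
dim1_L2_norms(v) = [0.43, 0.18, 0.43]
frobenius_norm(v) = 0.63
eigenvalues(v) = [(0.07+0.36j), (0.07-0.36j), (-0.08+0j)]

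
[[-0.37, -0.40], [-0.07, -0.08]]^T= [[-0.37, -0.07], [-0.40, -0.08]]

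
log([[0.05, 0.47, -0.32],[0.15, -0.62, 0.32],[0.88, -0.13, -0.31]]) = [[-1.96+1.85j, (-0.81+1.49j), -0.85-0.37j], [-5.00+2.65j, -6.10+2.14j, 2.83-0.54j], [-4.62+4.22j, (-8.12+3.41j), (2.05-0.85j)]]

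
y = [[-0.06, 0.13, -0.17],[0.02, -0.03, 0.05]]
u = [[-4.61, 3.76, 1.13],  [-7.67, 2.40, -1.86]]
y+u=[[-4.67, 3.89, 0.96], [-7.65, 2.37, -1.81]]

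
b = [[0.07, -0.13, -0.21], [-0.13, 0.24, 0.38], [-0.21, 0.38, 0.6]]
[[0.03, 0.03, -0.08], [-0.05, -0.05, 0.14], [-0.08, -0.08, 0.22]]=b @ [[0.20, 0.18, -0.07], [0.08, 0.07, 0.19], [-0.12, -0.11, 0.23]]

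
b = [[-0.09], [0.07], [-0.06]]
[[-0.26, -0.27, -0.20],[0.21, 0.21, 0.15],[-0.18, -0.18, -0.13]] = b @ [[2.94, 3.04, 2.20]]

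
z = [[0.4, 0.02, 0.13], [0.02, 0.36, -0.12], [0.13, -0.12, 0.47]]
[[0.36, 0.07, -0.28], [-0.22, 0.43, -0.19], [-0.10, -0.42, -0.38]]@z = [[0.11,0.07,-0.09], [-0.1,0.17,-0.17], [-0.10,-0.11,-0.14]]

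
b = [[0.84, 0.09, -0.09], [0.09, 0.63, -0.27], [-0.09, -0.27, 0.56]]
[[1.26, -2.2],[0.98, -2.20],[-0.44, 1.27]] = b @ [[1.36, -2.25], [1.41, -2.97], [0.12, 0.47]]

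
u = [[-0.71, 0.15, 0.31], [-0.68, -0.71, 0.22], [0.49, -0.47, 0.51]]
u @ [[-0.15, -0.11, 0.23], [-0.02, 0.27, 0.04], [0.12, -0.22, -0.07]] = [[0.14, 0.05, -0.18], [0.14, -0.17, -0.20], [-0.0, -0.29, 0.06]]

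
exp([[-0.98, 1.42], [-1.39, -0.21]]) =[[-0.03, 0.57], [-0.55, 0.27]]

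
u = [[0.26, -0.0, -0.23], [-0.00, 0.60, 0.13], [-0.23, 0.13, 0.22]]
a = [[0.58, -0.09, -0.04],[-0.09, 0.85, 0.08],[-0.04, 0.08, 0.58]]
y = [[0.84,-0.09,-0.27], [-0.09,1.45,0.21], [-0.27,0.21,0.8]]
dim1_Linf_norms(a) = [0.58, 0.85, 0.58]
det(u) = -0.00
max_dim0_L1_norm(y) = 1.75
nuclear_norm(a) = 2.01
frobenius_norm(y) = 1.92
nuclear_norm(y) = 3.09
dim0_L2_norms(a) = [0.59, 0.86, 0.59]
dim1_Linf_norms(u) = [0.26, 0.6, 0.23]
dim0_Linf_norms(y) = [0.84, 1.45, 0.8]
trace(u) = 1.08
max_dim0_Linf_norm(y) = 1.45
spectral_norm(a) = 0.90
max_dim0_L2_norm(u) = 0.61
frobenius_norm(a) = 1.19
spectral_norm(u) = 0.66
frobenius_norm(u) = 0.78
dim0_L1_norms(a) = [0.71, 1.02, 0.7]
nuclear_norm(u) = 1.09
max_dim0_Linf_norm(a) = 0.85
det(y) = 0.84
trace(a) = 2.01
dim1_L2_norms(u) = [0.35, 0.61, 0.34]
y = a + u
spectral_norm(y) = 1.55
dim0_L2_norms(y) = [0.89, 1.47, 0.87]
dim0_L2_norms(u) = [0.35, 0.61, 0.34]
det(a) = 0.28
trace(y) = 3.09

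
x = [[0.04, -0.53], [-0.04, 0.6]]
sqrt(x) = [[0.11, -0.61], [-0.05, 0.76]]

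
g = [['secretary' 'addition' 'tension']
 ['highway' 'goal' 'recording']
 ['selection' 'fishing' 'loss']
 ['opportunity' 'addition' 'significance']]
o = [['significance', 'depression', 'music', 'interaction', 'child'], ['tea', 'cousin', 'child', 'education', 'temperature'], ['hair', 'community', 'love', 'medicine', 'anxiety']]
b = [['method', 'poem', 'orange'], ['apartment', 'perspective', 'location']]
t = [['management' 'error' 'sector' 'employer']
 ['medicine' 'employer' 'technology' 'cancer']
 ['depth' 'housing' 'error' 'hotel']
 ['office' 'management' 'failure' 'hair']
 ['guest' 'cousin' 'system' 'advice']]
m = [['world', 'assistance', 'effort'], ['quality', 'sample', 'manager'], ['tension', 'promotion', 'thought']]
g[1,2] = 'recording'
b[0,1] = 'poem'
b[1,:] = ['apartment', 'perspective', 'location']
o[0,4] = 'child'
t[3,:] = ['office', 'management', 'failure', 'hair']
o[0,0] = 'significance'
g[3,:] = ['opportunity', 'addition', 'significance']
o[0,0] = 'significance'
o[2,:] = ['hair', 'community', 'love', 'medicine', 'anxiety']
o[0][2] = 'music'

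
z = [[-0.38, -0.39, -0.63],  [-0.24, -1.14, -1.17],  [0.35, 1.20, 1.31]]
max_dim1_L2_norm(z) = 1.81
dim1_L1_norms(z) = [1.4, 2.55, 2.86]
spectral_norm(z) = 2.57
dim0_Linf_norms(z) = [0.38, 1.2, 1.31]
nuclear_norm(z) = 2.86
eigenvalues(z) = [0.11, -0.03, -0.29]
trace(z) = -0.21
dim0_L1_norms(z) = [0.97, 2.73, 3.11]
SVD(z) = [[-0.31, 0.92, 0.23], [-0.64, -0.38, 0.67], [0.70, 0.06, 0.71]] @ diag([2.572300326402567, 0.2852519148191832, 0.0015413893844889938]) @ [[0.2, 0.66, 0.73],[-0.84, 0.50, -0.22],[-0.50, -0.57, 0.65]]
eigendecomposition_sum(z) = [[-0.18, -0.55, -0.64], [-0.23, -0.71, -0.81], [0.29, 0.87, 1.0]] + [[-0.07,-0.21,-0.22], [-0.08,-0.22,-0.23], [0.09,0.25,0.26]] + [[-0.12,0.37,0.22], [0.07,-0.21,-0.13], [-0.03,0.08,0.05]]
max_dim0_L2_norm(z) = 1.87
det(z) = 0.00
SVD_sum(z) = [[-0.16, -0.52, -0.57], [-0.33, -1.09, -1.19], [0.36, 1.19, 1.31]] + [[-0.22, 0.13, -0.06], [0.09, -0.05, 0.02], [-0.01, 0.01, -0.00]] + [[-0.0, -0.0, 0.00], [-0.00, -0.00, 0.0], [-0.00, -0.0, 0.00]]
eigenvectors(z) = [[-0.44, -0.53, -0.85], [-0.57, -0.56, 0.49], [0.70, 0.64, -0.18]]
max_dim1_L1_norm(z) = 2.86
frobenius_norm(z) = 2.59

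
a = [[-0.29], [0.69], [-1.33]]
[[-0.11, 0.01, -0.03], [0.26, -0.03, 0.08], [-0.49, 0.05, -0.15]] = a @ [[0.37, -0.04, 0.11]]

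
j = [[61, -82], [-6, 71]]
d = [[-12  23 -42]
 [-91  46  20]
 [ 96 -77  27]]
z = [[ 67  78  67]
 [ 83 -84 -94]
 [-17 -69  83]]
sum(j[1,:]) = 65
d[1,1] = 46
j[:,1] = [-82, 71]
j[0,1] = -82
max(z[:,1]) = 78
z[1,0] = 83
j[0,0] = 61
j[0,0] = 61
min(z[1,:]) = -94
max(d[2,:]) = 96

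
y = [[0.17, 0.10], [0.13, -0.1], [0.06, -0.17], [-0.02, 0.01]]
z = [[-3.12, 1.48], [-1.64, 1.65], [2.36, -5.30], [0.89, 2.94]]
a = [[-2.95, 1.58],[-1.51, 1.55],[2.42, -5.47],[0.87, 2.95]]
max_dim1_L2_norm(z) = 5.8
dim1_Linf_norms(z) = [3.12, 1.65, 5.3, 2.94]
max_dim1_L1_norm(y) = 0.27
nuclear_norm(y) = 0.44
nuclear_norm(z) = 10.22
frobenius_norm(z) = 7.77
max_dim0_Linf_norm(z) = 5.3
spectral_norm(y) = 0.24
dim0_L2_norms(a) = [4.19, 6.6]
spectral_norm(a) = 7.24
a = y + z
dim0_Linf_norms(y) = [0.17, 0.17]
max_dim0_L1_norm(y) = 0.38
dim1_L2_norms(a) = [3.35, 2.16, 5.98, 3.08]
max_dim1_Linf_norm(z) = 5.3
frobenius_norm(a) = 7.82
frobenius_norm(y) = 0.31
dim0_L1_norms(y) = [0.38, 0.38]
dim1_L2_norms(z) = [3.45, 2.33, 5.8, 3.07]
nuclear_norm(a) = 10.18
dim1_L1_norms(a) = [4.53, 3.06, 7.89, 3.82]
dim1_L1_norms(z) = [4.6, 3.29, 7.66, 3.83]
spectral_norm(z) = 7.13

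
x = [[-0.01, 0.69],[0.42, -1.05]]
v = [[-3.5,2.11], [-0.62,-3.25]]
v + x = [[-3.51,2.80], [-0.2,-4.3]]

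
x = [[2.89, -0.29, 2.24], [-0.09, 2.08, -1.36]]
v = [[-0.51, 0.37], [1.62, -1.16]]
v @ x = [[-1.51, 0.92, -1.65], [4.79, -2.88, 5.21]]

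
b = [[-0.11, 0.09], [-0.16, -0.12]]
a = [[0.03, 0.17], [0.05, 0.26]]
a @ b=[[-0.03, -0.02],  [-0.05, -0.03]]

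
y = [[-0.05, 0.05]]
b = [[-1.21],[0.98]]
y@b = [[0.11]]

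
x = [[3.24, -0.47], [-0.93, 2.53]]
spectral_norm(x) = 3.68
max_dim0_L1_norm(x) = 4.17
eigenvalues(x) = [3.64, 2.13]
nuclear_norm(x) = 5.79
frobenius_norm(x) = 4.24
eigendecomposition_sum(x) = [[2.68, -1.14],[-2.25, 0.96]] + [[0.56, 0.67],[1.32, 1.57]]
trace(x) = 5.77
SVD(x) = [[-0.83, 0.56],[0.56, 0.83]] @ diag([3.6790261906934743, 2.109280988439299]) @ [[-0.87, 0.49], [0.49, 0.87]]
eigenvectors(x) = [[0.77,0.39],[-0.64,0.92]]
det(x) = 7.76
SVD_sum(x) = [[2.67, -1.49],[-1.79, 1.0]] + [[0.57,1.02],  [0.86,1.53]]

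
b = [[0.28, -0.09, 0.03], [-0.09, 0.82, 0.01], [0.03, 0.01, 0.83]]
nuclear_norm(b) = 1.93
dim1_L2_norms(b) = [0.3, 0.82, 0.83]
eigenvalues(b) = [0.26, 0.83, 0.84]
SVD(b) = [[-0.1, -0.14, -0.99], [0.79, 0.59, -0.16], [0.60, -0.8, 0.06]] @ diag([0.8384221620690567, 0.8279034258775161, 0.2636744120534271]) @ [[-0.10, 0.79, 0.60],[-0.14, 0.59, -0.8],[-0.99, -0.16, 0.06]]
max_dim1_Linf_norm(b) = 0.83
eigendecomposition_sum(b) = [[0.26, 0.04, -0.01], [0.04, 0.01, -0.00], [-0.01, -0.0, 0.00]] + [[0.02, -0.07, 0.09],[-0.07, 0.29, -0.39],[0.09, -0.39, 0.53]] + [[0.01, -0.06, -0.05], [-0.06, 0.53, 0.40], [-0.05, 0.40, 0.3]]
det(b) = 0.18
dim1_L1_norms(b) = [0.4, 0.92, 0.87]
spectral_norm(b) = 0.84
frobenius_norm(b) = 1.21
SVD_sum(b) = [[0.01, -0.06, -0.05], [-0.06, 0.53, 0.4], [-0.05, 0.4, 0.30]] + [[0.02, -0.07, 0.09], [-0.07, 0.29, -0.39], [0.09, -0.39, 0.53]] + [[0.26, 0.04, -0.01],[0.04, 0.01, -0.00],[-0.01, -0.0, 0.0]]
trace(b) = 1.93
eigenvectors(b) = [[0.99, 0.14, -0.10], [0.16, -0.59, 0.79], [-0.06, 0.80, 0.6]]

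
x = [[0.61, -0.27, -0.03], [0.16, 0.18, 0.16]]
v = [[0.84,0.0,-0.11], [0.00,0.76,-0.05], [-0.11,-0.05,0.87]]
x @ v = [[0.52, -0.2, -0.08], [0.12, 0.13, 0.11]]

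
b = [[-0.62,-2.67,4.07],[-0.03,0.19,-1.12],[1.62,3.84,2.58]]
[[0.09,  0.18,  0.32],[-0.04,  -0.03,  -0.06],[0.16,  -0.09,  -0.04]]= b @ [[-0.06, -0.13, -0.01],[0.04, 0.01, -0.04],[0.04, 0.03, 0.05]]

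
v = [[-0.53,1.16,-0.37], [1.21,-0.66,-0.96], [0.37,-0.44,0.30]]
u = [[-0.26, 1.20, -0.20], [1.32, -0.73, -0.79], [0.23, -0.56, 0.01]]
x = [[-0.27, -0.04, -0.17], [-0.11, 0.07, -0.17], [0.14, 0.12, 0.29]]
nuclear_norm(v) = 3.24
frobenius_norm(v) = 2.24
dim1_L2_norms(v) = [1.33, 1.68, 0.65]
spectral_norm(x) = 0.49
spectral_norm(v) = 1.92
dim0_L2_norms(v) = [1.37, 1.41, 1.07]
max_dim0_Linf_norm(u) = 1.32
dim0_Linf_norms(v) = [1.21, 1.16, 0.96]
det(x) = -0.01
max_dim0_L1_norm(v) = 2.26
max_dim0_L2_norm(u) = 1.51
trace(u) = -0.98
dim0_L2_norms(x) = [0.32, 0.14, 0.38]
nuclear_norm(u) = 2.97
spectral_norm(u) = 1.94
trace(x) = 0.09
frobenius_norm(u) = 2.19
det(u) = -0.00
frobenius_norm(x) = 0.52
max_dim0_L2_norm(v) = 1.41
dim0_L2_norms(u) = [1.36, 1.51, 0.81]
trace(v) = -0.89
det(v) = -0.40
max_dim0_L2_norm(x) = 0.38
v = x + u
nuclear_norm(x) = 0.73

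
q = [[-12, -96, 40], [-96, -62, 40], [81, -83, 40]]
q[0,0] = -12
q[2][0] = 81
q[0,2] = 40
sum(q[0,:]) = -68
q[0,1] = -96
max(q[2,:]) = 81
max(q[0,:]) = 40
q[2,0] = 81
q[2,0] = 81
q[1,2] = 40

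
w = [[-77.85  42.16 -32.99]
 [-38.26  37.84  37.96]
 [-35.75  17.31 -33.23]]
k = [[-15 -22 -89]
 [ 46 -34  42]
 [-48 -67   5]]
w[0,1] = 42.16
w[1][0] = -38.26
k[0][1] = -22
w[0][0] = -77.85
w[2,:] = [-35.75, 17.31, -33.23]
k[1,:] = [46, -34, 42]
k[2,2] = 5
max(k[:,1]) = -22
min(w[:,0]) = -77.85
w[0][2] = -32.99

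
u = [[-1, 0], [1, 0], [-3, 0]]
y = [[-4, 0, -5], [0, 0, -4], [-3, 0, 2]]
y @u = [[19, 0], [12, 0], [-3, 0]]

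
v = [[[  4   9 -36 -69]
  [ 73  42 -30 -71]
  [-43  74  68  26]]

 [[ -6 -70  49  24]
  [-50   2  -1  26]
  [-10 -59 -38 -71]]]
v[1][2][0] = -10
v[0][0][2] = -36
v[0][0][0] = 4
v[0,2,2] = 68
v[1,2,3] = -71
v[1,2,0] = -10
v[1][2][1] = -59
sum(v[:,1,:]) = -9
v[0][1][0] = 73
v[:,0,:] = [[4, 9, -36, -69], [-6, -70, 49, 24]]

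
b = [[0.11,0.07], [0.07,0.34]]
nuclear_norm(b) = 0.45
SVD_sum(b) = [[0.03, 0.09], [0.09, 0.33]] + [[0.08, -0.02], [-0.02, 0.01]]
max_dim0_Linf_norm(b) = 0.34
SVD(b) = [[0.27,0.96],[0.96,-0.27]] @ diag([0.3596291201783626, 0.0903708798216374]) @ [[0.27, 0.96],[0.96, -0.27]]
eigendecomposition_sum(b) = [[0.08, -0.02],[-0.02, 0.01]] + [[0.03, 0.09],[0.09, 0.33]]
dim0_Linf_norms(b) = [0.11, 0.34]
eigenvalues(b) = [0.09, 0.36]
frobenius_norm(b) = 0.37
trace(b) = 0.45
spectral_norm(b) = 0.36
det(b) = 0.03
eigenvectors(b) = [[-0.96, -0.27], [0.27, -0.96]]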